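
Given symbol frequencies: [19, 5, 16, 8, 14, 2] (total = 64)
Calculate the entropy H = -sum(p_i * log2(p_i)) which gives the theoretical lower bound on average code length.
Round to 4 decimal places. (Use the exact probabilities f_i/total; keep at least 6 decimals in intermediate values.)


Per-symbol terms -p_i * log2(p_i) with p_i = f_i/64:
  p = 19/64 = 0.296875: log2(p) = -1.752072, -p*log2(p) = 0.520147
  p = 5/64 = 0.078125: log2(p) = -3.678072, -p*log2(p) = 0.287349
  p = 16/64 = 0.250000: log2(p) = -2.000000, -p*log2(p) = 0.500000
  p = 8/64 = 0.125000: log2(p) = -3.000000, -p*log2(p) = 0.375000
  p = 14/64 = 0.218750: log2(p) = -2.192645, -p*log2(p) = 0.479641
  p = 2/64 = 0.031250: log2(p) = -5.000000, -p*log2(p) = 0.156250
H = 0.520147 + 0.287349 + 0.500000 + 0.375000 + 0.479641 + 0.156250 = 2.318387

H = 2.3184 bits/symbol


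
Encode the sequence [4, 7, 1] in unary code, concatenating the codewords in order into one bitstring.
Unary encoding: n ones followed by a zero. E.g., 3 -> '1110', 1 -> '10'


Encode each number as n ones followed by a terminating 0:
  4 -> 11110 (5 bits)
  7 -> 11111110 (8 bits)
  1 -> 10 (2 bits)
Total length = 5 + 8 + 2 = 15 bits.

Unary([4, 7, 1]) = 111101111111010 (15 bits)


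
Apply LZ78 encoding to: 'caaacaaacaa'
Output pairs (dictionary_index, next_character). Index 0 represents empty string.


LZ78 encoding steps:
Dictionary: {0: ''}
Step 1: w='' (idx 0), next='c' -> output (0, 'c'), add 'c' as idx 1
Step 2: w='' (idx 0), next='a' -> output (0, 'a'), add 'a' as idx 2
Step 3: w='a' (idx 2), next='a' -> output (2, 'a'), add 'aa' as idx 3
Step 4: w='c' (idx 1), next='a' -> output (1, 'a'), add 'ca' as idx 4
Step 5: w='aa' (idx 3), next='c' -> output (3, 'c'), add 'aac' as idx 5
Step 6: w='aa' (idx 3), end of input -> output (3, '')


Encoded: [(0, 'c'), (0, 'a'), (2, 'a'), (1, 'a'), (3, 'c'), (3, '')]


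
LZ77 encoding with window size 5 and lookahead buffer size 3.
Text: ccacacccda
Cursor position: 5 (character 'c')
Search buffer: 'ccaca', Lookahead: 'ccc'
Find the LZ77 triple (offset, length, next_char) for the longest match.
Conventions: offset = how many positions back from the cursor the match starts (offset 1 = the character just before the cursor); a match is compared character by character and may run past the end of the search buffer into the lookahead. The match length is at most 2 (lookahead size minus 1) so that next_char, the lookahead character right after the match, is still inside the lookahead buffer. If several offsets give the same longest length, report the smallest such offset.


Try each offset into the search buffer:
  offset=1 (pos 4, char 'a'): match length 0
  offset=2 (pos 3, char 'c'): match length 1
  offset=3 (pos 2, char 'a'): match length 0
  offset=4 (pos 1, char 'c'): match length 1
  offset=5 (pos 0, char 'c'): match length 2
Longest match has length 2 at offset 5.
next_char = character at position 5 + 2 = 7 -> 'c'

Best match: offset=5, length=2 (matching 'cc' starting at position 0)
LZ77 triple: (5, 2, 'c')


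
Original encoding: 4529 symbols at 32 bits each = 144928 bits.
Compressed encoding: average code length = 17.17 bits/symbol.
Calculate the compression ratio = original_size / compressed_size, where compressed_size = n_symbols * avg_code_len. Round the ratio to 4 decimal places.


original_size = n_symbols * orig_bits = 4529 * 32 = 144928 bits
compressed_size = n_symbols * avg_code_len = 4529 * 17.17 = 77762.93 bits
ratio = original_size / compressed_size = 144928 / 77762.93 = 1.8637

Compression ratio = 1.8637


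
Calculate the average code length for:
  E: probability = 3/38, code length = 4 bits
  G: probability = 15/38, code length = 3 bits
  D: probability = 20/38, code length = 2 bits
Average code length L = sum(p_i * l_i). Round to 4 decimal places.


Weighted contributions p_i * l_i:
  E: (3/38) * 4 = 12/38
  G: (15/38) * 3 = 45/38
  D: (20/38) * 2 = 40/38
Sum = (12 + 45 + 40)/38 = 97/38

L = 97/38 = 2.5526 bits/symbol


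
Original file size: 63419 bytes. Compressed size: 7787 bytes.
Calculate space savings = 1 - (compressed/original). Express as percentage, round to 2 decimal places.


ratio = compressed/original = 7787/63419 = 0.122787
savings = 1 - ratio = 1 - 0.122787 = 0.877213
as a percentage: 0.877213 * 100 = 87.72%

Space savings = 1 - 7787/63419 = 87.72%


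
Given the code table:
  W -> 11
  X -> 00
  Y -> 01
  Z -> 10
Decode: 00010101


Decoding:
00 -> X
01 -> Y
01 -> Y
01 -> Y


Result: XYYY


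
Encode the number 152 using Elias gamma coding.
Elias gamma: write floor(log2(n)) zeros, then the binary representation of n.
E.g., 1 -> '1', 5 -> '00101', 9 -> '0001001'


num_bits = floor(log2(152)) + 1 = 8
leading_zeros = num_bits - 1 = 7
binary(152) = 10011000

Elias gamma(152) = '0000000' + '10011000' = 000000010011000 (15 bits)


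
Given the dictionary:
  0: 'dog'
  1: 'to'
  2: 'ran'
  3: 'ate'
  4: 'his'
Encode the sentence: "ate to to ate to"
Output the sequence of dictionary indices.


Look up each word in the dictionary:
  'ate' -> 3
  'to' -> 1
  'to' -> 1
  'ate' -> 3
  'to' -> 1

Encoded: [3, 1, 1, 3, 1]


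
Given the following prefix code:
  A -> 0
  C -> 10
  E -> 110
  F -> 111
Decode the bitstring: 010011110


Decoding step by step:
Bits 0 -> A
Bits 10 -> C
Bits 0 -> A
Bits 111 -> F
Bits 10 -> C


Decoded message: ACAFC


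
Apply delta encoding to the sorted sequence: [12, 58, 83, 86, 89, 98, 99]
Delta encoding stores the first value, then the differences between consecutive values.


First value: 12
Deltas:
  58 - 12 = 46
  83 - 58 = 25
  86 - 83 = 3
  89 - 86 = 3
  98 - 89 = 9
  99 - 98 = 1


Delta encoded: [12, 46, 25, 3, 3, 9, 1]


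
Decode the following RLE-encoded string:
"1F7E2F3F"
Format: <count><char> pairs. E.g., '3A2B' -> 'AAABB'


Expanding each <count><char> pair:
  1F -> 'F'
  7E -> 'EEEEEEE'
  2F -> 'FF'
  3F -> 'FFF'

Decoded = FEEEEEEEFFFFF


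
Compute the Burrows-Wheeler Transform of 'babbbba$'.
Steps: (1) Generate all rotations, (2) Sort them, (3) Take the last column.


Rotations (sorted):
  0: $babbbba -> last char: a
  1: a$babbbb -> last char: b
  2: abbbba$b -> last char: b
  3: ba$babbb -> last char: b
  4: babbbba$ -> last char: $
  5: bba$babb -> last char: b
  6: bbba$bab -> last char: b
  7: bbbba$ba -> last char: a


BWT = abbb$bba


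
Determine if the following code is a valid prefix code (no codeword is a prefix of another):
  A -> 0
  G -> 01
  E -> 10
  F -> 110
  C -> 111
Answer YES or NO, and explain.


Checking each pair (does one codeword prefix another?):
  A='0' vs G='01': prefix -- VIOLATION

NO -- this is NOT a valid prefix code. A (0) is a prefix of G (01).


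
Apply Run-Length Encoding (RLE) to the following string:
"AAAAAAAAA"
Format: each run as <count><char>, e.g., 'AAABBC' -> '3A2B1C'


Scanning runs left to right:
  i=0: run of 'A' x 9 -> '9A'

RLE = 9A


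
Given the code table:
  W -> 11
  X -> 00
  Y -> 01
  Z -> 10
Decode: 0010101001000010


Decoding:
00 -> X
10 -> Z
10 -> Z
10 -> Z
01 -> Y
00 -> X
00 -> X
10 -> Z


Result: XZZZYXXZ


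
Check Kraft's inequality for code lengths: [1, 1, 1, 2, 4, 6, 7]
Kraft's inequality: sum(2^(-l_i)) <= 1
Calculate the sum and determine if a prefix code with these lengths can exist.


Sum = 2^(-1) + 2^(-1) + 2^(-1) + 2^(-2) + 2^(-4) + 2^(-6) + 2^(-7)
    = 0.5 + 0.5 + 0.5 + 0.25 + 0.0625 + 0.015625 + 0.0078125
    = 235/128 = 1.8359375
Since 1.8359375 > 1, Kraft's inequality is NOT satisfied.
A prefix code with these lengths CANNOT exist.

Kraft sum = 1.8359375. Not satisfied.


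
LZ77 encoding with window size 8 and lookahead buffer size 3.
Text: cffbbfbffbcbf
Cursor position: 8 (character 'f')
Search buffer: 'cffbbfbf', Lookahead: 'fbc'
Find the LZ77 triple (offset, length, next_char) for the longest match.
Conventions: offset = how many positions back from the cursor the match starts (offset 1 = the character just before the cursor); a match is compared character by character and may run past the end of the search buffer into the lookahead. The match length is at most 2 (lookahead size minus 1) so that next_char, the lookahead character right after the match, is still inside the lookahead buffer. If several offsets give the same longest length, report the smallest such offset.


Try each offset into the search buffer:
  offset=1 (pos 7, char 'f'): match length 1
  offset=2 (pos 6, char 'b'): match length 0
  offset=3 (pos 5, char 'f'): match length 2
  offset=4 (pos 4, char 'b'): match length 0
  offset=5 (pos 3, char 'b'): match length 0
  offset=6 (pos 2, char 'f'): match length 2
  offset=7 (pos 1, char 'f'): match length 1
  offset=8 (pos 0, char 'c'): match length 0
Longest match has length 2, found at offsets 3, 6; take the smallest, offset 3.
next_char = character at position 8 + 2 = 10 -> 'c'

Best match: offset=3, length=2 (matching 'fb' starting at position 5)
LZ77 triple: (3, 2, 'c')


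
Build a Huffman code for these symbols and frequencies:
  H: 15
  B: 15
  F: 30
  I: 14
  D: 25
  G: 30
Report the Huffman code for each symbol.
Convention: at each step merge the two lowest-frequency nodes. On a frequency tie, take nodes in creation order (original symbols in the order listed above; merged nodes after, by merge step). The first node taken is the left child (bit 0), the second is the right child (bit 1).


Huffman tree construction:
Step 1: Merge I(14) + H(15) = 29
Step 2: Merge B(15) + D(25) = 40
Step 3: Merge (I+H)(29) + F(30) = 59
Step 4: Merge G(30) + (B+D)(40) = 70
Step 5: Merge ((I+H)+F)(59) + (G+(B+D))(70) = 129
Read each symbol's code off the tree from the root (left child = 0, right child = 1).

Codes:
  H: 001 (length 3)
  B: 110 (length 3)
  F: 01 (length 2)
  I: 000 (length 3)
  D: 111 (length 3)
  G: 10 (length 2)
Average code length: 327/129 = 2.5349 bits/symbol


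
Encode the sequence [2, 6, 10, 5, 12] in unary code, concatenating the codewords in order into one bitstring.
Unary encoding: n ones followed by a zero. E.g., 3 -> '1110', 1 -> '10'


Encode each number as n ones followed by a terminating 0:
  2 -> 110 (3 bits)
  6 -> 1111110 (7 bits)
  10 -> 11111111110 (11 bits)
  5 -> 111110 (6 bits)
  12 -> 1111111111110 (13 bits)
Total length = 3 + 7 + 11 + 6 + 13 = 40 bits.

Unary([2, 6, 10, 5, 12]) = 1101111110111111111101111101111111111110 (40 bits)


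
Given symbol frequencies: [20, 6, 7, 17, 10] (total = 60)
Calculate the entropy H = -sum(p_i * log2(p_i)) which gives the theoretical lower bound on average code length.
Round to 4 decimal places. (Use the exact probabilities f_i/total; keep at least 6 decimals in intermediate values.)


Per-symbol terms -p_i * log2(p_i) with p_i = f_i/60:
  p = 20/60 = 0.333333: log2(p) = -1.584963, -p*log2(p) = 0.528321
  p = 6/60 = 0.100000: log2(p) = -3.321928, -p*log2(p) = 0.332193
  p = 7/60 = 0.116667: log2(p) = -3.099536, -p*log2(p) = 0.361612
  p = 17/60 = 0.283333: log2(p) = -1.819428, -p*log2(p) = 0.515505
  p = 10/60 = 0.166667: log2(p) = -2.584963, -p*log2(p) = 0.430827
H = 0.528321 + 0.332193 + 0.361612 + 0.515505 + 0.430827 = 2.168458

H = 2.1685 bits/symbol


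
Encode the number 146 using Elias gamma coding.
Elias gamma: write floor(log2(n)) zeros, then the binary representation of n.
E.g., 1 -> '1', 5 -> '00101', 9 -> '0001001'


num_bits = floor(log2(146)) + 1 = 8
leading_zeros = num_bits - 1 = 7
binary(146) = 10010010

Elias gamma(146) = '0000000' + '10010010' = 000000010010010 (15 bits)


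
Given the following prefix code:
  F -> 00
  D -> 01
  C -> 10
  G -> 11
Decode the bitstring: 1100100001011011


Decoding step by step:
Bits 11 -> G
Bits 00 -> F
Bits 10 -> C
Bits 00 -> F
Bits 01 -> D
Bits 01 -> D
Bits 10 -> C
Bits 11 -> G


Decoded message: GFCFDDCG


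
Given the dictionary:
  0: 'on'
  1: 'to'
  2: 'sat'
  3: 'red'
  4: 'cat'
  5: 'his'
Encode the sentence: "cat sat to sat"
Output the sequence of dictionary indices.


Look up each word in the dictionary:
  'cat' -> 4
  'sat' -> 2
  'to' -> 1
  'sat' -> 2

Encoded: [4, 2, 1, 2]


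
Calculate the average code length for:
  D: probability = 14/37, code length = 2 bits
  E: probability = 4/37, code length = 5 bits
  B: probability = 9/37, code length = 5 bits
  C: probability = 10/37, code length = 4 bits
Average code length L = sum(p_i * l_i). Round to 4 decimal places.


Weighted contributions p_i * l_i:
  D: (14/37) * 2 = 28/37
  E: (4/37) * 5 = 20/37
  B: (9/37) * 5 = 45/37
  C: (10/37) * 4 = 40/37
Sum = (28 + 20 + 45 + 40)/37 = 133/37

L = 133/37 = 3.5946 bits/symbol


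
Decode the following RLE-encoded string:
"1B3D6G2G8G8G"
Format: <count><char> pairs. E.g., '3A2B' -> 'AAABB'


Expanding each <count><char> pair:
  1B -> 'B'
  3D -> 'DDD'
  6G -> 'GGGGGG'
  2G -> 'GG'
  8G -> 'GGGGGGGG'
  8G -> 'GGGGGGGG'

Decoded = BDDDGGGGGGGGGGGGGGGGGGGGGGGG


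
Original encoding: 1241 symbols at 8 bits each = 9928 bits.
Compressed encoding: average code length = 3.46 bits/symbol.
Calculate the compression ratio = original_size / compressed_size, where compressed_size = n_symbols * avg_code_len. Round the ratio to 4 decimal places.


original_size = n_symbols * orig_bits = 1241 * 8 = 9928 bits
compressed_size = n_symbols * avg_code_len = 1241 * 3.46 = 4293.86 bits
ratio = original_size / compressed_size = 9928 / 4293.86 = 2.3121

Compression ratio = 2.3121


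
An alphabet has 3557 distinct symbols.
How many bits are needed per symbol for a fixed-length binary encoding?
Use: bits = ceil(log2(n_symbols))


log2(3557) = 11.7964
Bracket: 2^11 = 2048 < 3557 <= 2^12 = 4096
So ceil(log2(3557)) = 12

bits = ceil(log2(3557)) = ceil(11.7964) = 12 bits


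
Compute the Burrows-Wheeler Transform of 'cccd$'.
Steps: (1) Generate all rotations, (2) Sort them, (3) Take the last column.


Rotations (sorted):
  0: $cccd -> last char: d
  1: cccd$ -> last char: $
  2: ccd$c -> last char: c
  3: cd$cc -> last char: c
  4: d$ccc -> last char: c


BWT = d$ccc


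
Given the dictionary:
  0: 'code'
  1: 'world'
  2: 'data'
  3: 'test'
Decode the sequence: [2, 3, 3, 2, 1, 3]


Look up each index in the dictionary:
  2 -> 'data'
  3 -> 'test'
  3 -> 'test'
  2 -> 'data'
  1 -> 'world'
  3 -> 'test'

Decoded: "data test test data world test"


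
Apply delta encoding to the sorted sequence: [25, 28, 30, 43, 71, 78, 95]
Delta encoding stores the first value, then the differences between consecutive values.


First value: 25
Deltas:
  28 - 25 = 3
  30 - 28 = 2
  43 - 30 = 13
  71 - 43 = 28
  78 - 71 = 7
  95 - 78 = 17


Delta encoded: [25, 3, 2, 13, 28, 7, 17]


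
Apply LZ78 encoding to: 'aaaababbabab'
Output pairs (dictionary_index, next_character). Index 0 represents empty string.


LZ78 encoding steps:
Dictionary: {0: ''}
Step 1: w='' (idx 0), next='a' -> output (0, 'a'), add 'a' as idx 1
Step 2: w='a' (idx 1), next='a' -> output (1, 'a'), add 'aa' as idx 2
Step 3: w='a' (idx 1), next='b' -> output (1, 'b'), add 'ab' as idx 3
Step 4: w='ab' (idx 3), next='b' -> output (3, 'b'), add 'abb' as idx 4
Step 5: w='ab' (idx 3), next='a' -> output (3, 'a'), add 'aba' as idx 5
Step 6: w='' (idx 0), next='b' -> output (0, 'b'), add 'b' as idx 6


Encoded: [(0, 'a'), (1, 'a'), (1, 'b'), (3, 'b'), (3, 'a'), (0, 'b')]


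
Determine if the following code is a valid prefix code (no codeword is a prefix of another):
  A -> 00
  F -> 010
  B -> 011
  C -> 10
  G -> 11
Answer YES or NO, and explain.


Checking each pair (does one codeword prefix another?):
  A='00' vs F='010': no prefix
  A='00' vs B='011': no prefix
  A='00' vs C='10': no prefix
  A='00' vs G='11': no prefix
  F='010' vs A='00': no prefix
  F='010' vs B='011': no prefix
  F='010' vs C='10': no prefix
  F='010' vs G='11': no prefix
  B='011' vs A='00': no prefix
  B='011' vs F='010': no prefix
  B='011' vs C='10': no prefix
  B='011' vs G='11': no prefix
  C='10' vs A='00': no prefix
  C='10' vs F='010': no prefix
  C='10' vs B='011': no prefix
  C='10' vs G='11': no prefix
  G='11' vs A='00': no prefix
  G='11' vs F='010': no prefix
  G='11' vs B='011': no prefix
  G='11' vs C='10': no prefix
No violation found over all pairs.

YES -- this is a valid prefix code. No codeword is a prefix of any other codeword.


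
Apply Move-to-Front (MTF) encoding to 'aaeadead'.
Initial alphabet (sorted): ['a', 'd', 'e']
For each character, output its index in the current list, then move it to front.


MTF encoding:
'a': index 0 in ['a', 'd', 'e'] -> ['a', 'd', 'e']
'a': index 0 in ['a', 'd', 'e'] -> ['a', 'd', 'e']
'e': index 2 in ['a', 'd', 'e'] -> ['e', 'a', 'd']
'a': index 1 in ['e', 'a', 'd'] -> ['a', 'e', 'd']
'd': index 2 in ['a', 'e', 'd'] -> ['d', 'a', 'e']
'e': index 2 in ['d', 'a', 'e'] -> ['e', 'd', 'a']
'a': index 2 in ['e', 'd', 'a'] -> ['a', 'e', 'd']
'd': index 2 in ['a', 'e', 'd'] -> ['d', 'a', 'e']


Output: [0, 0, 2, 1, 2, 2, 2, 2]


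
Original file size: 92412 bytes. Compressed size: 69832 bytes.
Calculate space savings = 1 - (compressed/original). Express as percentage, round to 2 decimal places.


ratio = compressed/original = 69832/92412 = 0.755659
savings = 1 - ratio = 1 - 0.755659 = 0.244341
as a percentage: 0.244341 * 100 = 24.43%

Space savings = 1 - 69832/92412 = 24.43%


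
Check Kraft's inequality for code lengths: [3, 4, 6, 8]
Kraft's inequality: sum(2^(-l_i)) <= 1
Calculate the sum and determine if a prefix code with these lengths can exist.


Sum = 2^(-3) + 2^(-4) + 2^(-6) + 2^(-8)
    = 0.125 + 0.0625 + 0.015625 + 0.00390625
    = 53/256 = 0.20703125
Since 0.20703125 <= 1, Kraft's inequality IS satisfied.
A prefix code with these lengths CAN exist.

Kraft sum = 0.20703125. Satisfied.


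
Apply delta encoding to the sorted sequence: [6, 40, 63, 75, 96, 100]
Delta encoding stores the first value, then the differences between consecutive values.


First value: 6
Deltas:
  40 - 6 = 34
  63 - 40 = 23
  75 - 63 = 12
  96 - 75 = 21
  100 - 96 = 4


Delta encoded: [6, 34, 23, 12, 21, 4]


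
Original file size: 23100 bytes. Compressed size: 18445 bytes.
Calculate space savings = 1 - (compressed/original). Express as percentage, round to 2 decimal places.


ratio = compressed/original = 18445/23100 = 0.798485
savings = 1 - ratio = 1 - 0.798485 = 0.201515
as a percentage: 0.201515 * 100 = 20.15%

Space savings = 1 - 18445/23100 = 20.15%


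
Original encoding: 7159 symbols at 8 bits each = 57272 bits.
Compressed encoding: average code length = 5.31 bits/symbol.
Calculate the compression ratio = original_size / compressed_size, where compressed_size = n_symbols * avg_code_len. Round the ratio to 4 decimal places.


original_size = n_symbols * orig_bits = 7159 * 8 = 57272 bits
compressed_size = n_symbols * avg_code_len = 7159 * 5.31 = 38014.29 bits
ratio = original_size / compressed_size = 57272 / 38014.29 = 1.5066

Compression ratio = 1.5066


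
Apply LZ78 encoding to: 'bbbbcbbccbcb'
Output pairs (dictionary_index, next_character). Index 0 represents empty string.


LZ78 encoding steps:
Dictionary: {0: ''}
Step 1: w='' (idx 0), next='b' -> output (0, 'b'), add 'b' as idx 1
Step 2: w='b' (idx 1), next='b' -> output (1, 'b'), add 'bb' as idx 2
Step 3: w='b' (idx 1), next='c' -> output (1, 'c'), add 'bc' as idx 3
Step 4: w='bb' (idx 2), next='c' -> output (2, 'c'), add 'bbc' as idx 4
Step 5: w='' (idx 0), next='c' -> output (0, 'c'), add 'c' as idx 5
Step 6: w='bc' (idx 3), next='b' -> output (3, 'b'), add 'bcb' as idx 6


Encoded: [(0, 'b'), (1, 'b'), (1, 'c'), (2, 'c'), (0, 'c'), (3, 'b')]


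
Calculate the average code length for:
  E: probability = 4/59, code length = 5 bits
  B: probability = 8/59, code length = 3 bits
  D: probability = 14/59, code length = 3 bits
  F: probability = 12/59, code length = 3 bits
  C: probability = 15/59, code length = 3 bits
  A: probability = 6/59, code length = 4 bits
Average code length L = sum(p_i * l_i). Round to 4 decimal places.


Weighted contributions p_i * l_i:
  E: (4/59) * 5 = 20/59
  B: (8/59) * 3 = 24/59
  D: (14/59) * 3 = 42/59
  F: (12/59) * 3 = 36/59
  C: (15/59) * 3 = 45/59
  A: (6/59) * 4 = 24/59
Sum = (20 + 24 + 42 + 36 + 45 + 24)/59 = 191/59

L = 191/59 = 3.2373 bits/symbol


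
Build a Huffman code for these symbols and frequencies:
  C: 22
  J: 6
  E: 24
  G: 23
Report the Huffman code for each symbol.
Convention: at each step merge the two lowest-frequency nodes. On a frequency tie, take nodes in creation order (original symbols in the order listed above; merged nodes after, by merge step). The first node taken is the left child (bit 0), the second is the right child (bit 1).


Huffman tree construction:
Step 1: Merge J(6) + C(22) = 28
Step 2: Merge G(23) + E(24) = 47
Step 3: Merge (J+C)(28) + (G+E)(47) = 75
Read each symbol's code off the tree from the root (left child = 0, right child = 1).

Codes:
  C: 01 (length 2)
  J: 00 (length 2)
  E: 11 (length 2)
  G: 10 (length 2)
Average code length: 150/75 = 2.0000 bits/symbol


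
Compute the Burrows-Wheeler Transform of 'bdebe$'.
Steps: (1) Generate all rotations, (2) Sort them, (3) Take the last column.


Rotations (sorted):
  0: $bdebe -> last char: e
  1: bdebe$ -> last char: $
  2: be$bde -> last char: e
  3: debe$b -> last char: b
  4: e$bdeb -> last char: b
  5: ebe$bd -> last char: d


BWT = e$ebbd


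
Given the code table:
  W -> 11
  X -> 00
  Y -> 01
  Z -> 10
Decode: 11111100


Decoding:
11 -> W
11 -> W
11 -> W
00 -> X


Result: WWWX


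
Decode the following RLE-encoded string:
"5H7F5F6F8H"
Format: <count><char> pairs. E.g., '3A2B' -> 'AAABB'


Expanding each <count><char> pair:
  5H -> 'HHHHH'
  7F -> 'FFFFFFF'
  5F -> 'FFFFF'
  6F -> 'FFFFFF'
  8H -> 'HHHHHHHH'

Decoded = HHHHHFFFFFFFFFFFFFFFFFFHHHHHHHH


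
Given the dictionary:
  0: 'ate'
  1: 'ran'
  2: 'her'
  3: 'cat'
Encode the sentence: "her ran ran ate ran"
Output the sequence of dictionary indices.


Look up each word in the dictionary:
  'her' -> 2
  'ran' -> 1
  'ran' -> 1
  'ate' -> 0
  'ran' -> 1

Encoded: [2, 1, 1, 0, 1]


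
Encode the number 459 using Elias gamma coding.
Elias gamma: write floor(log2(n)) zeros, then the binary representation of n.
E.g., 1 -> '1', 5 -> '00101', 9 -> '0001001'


num_bits = floor(log2(459)) + 1 = 9
leading_zeros = num_bits - 1 = 8
binary(459) = 111001011

Elias gamma(459) = '00000000' + '111001011' = 00000000111001011 (17 bits)


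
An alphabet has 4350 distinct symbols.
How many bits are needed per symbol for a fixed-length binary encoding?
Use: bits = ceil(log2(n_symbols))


log2(4350) = 12.0868
Bracket: 2^12 = 4096 < 4350 <= 2^13 = 8192
So ceil(log2(4350)) = 13

bits = ceil(log2(4350)) = ceil(12.0868) = 13 bits


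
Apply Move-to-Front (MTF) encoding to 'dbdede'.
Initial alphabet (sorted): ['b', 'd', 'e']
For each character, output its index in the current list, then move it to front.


MTF encoding:
'd': index 1 in ['b', 'd', 'e'] -> ['d', 'b', 'e']
'b': index 1 in ['d', 'b', 'e'] -> ['b', 'd', 'e']
'd': index 1 in ['b', 'd', 'e'] -> ['d', 'b', 'e']
'e': index 2 in ['d', 'b', 'e'] -> ['e', 'd', 'b']
'd': index 1 in ['e', 'd', 'b'] -> ['d', 'e', 'b']
'e': index 1 in ['d', 'e', 'b'] -> ['e', 'd', 'b']


Output: [1, 1, 1, 2, 1, 1]


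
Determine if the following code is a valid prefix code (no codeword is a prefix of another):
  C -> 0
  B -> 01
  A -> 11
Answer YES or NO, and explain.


Checking each pair (does one codeword prefix another?):
  C='0' vs B='01': prefix -- VIOLATION

NO -- this is NOT a valid prefix code. C (0) is a prefix of B (01).


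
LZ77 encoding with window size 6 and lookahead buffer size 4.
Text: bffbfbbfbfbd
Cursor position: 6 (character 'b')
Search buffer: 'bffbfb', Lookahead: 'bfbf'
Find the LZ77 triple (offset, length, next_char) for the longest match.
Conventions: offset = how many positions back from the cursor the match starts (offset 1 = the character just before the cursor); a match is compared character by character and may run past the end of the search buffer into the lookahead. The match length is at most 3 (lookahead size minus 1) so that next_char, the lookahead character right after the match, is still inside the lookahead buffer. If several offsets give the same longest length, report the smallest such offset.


Try each offset into the search buffer:
  offset=1 (pos 5, char 'b'): match length 1
  offset=2 (pos 4, char 'f'): match length 0
  offset=3 (pos 3, char 'b'): match length 3
  offset=4 (pos 2, char 'f'): match length 0
  offset=5 (pos 1, char 'f'): match length 0
  offset=6 (pos 0, char 'b'): match length 2
Longest match has length 3 at offset 3.
next_char = character at position 6 + 3 = 9 -> 'f'

Best match: offset=3, length=3 (matching 'bfb' starting at position 3)
LZ77 triple: (3, 3, 'f')


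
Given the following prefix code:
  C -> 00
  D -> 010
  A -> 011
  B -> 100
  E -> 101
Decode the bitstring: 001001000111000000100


Decoding step by step:
Bits 00 -> C
Bits 100 -> B
Bits 100 -> B
Bits 011 -> A
Bits 100 -> B
Bits 00 -> C
Bits 00 -> C
Bits 100 -> B


Decoded message: CBBABCCB


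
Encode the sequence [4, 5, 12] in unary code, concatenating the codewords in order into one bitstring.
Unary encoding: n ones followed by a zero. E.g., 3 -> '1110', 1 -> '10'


Encode each number as n ones followed by a terminating 0:
  4 -> 11110 (5 bits)
  5 -> 111110 (6 bits)
  12 -> 1111111111110 (13 bits)
Total length = 5 + 6 + 13 = 24 bits.

Unary([4, 5, 12]) = 111101111101111111111110 (24 bits)


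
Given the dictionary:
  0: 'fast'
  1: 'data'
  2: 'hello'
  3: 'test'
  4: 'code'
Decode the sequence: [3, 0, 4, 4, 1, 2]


Look up each index in the dictionary:
  3 -> 'test'
  0 -> 'fast'
  4 -> 'code'
  4 -> 'code'
  1 -> 'data'
  2 -> 'hello'

Decoded: "test fast code code data hello"


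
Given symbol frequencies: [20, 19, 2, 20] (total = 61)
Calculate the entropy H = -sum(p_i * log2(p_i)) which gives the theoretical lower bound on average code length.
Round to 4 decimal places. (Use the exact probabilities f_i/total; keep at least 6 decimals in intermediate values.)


Per-symbol terms -p_i * log2(p_i) with p_i = f_i/61:
  p = 20/61 = 0.327869: log2(p) = -1.608809, -p*log2(p) = 0.527478
  p = 19/61 = 0.311475: log2(p) = -1.682810, -p*log2(p) = 0.524154
  p = 2/61 = 0.032787: log2(p) = -4.930737, -p*log2(p) = 0.161664
  p = 20/61 = 0.327869: log2(p) = -1.608809, -p*log2(p) = 0.527478
H = 0.527478 + 0.524154 + 0.161664 + 0.527478 = 1.740774

H = 1.7408 bits/symbol


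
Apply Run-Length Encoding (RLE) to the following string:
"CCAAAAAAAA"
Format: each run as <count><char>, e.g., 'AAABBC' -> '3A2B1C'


Scanning runs left to right:
  i=0: run of 'C' x 2 -> '2C'
  i=2: run of 'A' x 8 -> '8A'

RLE = 2C8A


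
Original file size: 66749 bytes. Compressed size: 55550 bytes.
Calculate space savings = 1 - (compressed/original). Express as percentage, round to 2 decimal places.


ratio = compressed/original = 55550/66749 = 0.832222
savings = 1 - ratio = 1 - 0.832222 = 0.167778
as a percentage: 0.167778 * 100 = 16.78%

Space savings = 1 - 55550/66749 = 16.78%


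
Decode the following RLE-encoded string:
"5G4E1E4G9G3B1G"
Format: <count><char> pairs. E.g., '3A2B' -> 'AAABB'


Expanding each <count><char> pair:
  5G -> 'GGGGG'
  4E -> 'EEEE'
  1E -> 'E'
  4G -> 'GGGG'
  9G -> 'GGGGGGGGG'
  3B -> 'BBB'
  1G -> 'G'

Decoded = GGGGGEEEEEGGGGGGGGGGGGGBBBG


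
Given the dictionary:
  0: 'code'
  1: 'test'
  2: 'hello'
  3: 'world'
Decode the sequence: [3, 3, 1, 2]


Look up each index in the dictionary:
  3 -> 'world'
  3 -> 'world'
  1 -> 'test'
  2 -> 'hello'

Decoded: "world world test hello"


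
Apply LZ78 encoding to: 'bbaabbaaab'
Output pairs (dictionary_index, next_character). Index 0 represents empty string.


LZ78 encoding steps:
Dictionary: {0: ''}
Step 1: w='' (idx 0), next='b' -> output (0, 'b'), add 'b' as idx 1
Step 2: w='b' (idx 1), next='a' -> output (1, 'a'), add 'ba' as idx 2
Step 3: w='' (idx 0), next='a' -> output (0, 'a'), add 'a' as idx 3
Step 4: w='b' (idx 1), next='b' -> output (1, 'b'), add 'bb' as idx 4
Step 5: w='a' (idx 3), next='a' -> output (3, 'a'), add 'aa' as idx 5
Step 6: w='a' (idx 3), next='b' -> output (3, 'b'), add 'ab' as idx 6


Encoded: [(0, 'b'), (1, 'a'), (0, 'a'), (1, 'b'), (3, 'a'), (3, 'b')]


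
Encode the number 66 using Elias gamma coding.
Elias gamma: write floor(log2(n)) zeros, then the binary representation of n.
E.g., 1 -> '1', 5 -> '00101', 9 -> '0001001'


num_bits = floor(log2(66)) + 1 = 7
leading_zeros = num_bits - 1 = 6
binary(66) = 1000010

Elias gamma(66) = '000000' + '1000010' = 0000001000010 (13 bits)


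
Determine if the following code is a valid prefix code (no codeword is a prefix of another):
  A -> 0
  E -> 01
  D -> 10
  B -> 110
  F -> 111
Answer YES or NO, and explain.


Checking each pair (does one codeword prefix another?):
  A='0' vs E='01': prefix -- VIOLATION

NO -- this is NOT a valid prefix code. A (0) is a prefix of E (01).


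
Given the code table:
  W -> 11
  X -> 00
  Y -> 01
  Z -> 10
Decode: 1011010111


Decoding:
10 -> Z
11 -> W
01 -> Y
01 -> Y
11 -> W


Result: ZWYYW


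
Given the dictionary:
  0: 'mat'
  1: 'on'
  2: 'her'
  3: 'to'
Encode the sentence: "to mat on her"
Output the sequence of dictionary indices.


Look up each word in the dictionary:
  'to' -> 3
  'mat' -> 0
  'on' -> 1
  'her' -> 2

Encoded: [3, 0, 1, 2]


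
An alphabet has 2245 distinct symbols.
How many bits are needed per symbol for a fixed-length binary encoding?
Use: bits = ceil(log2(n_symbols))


log2(2245) = 11.1325
Bracket: 2^11 = 2048 < 2245 <= 2^12 = 4096
So ceil(log2(2245)) = 12

bits = ceil(log2(2245)) = ceil(11.1325) = 12 bits


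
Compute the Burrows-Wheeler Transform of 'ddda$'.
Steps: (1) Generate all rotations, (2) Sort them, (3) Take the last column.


Rotations (sorted):
  0: $ddda -> last char: a
  1: a$ddd -> last char: d
  2: da$dd -> last char: d
  3: dda$d -> last char: d
  4: ddda$ -> last char: $


BWT = addd$


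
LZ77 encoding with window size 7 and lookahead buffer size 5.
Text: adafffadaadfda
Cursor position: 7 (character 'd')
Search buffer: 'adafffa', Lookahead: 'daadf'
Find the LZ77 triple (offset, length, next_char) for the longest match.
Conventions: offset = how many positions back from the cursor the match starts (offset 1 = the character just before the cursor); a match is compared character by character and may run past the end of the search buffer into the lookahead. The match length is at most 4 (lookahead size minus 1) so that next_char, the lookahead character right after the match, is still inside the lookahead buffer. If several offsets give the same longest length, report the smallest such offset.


Try each offset into the search buffer:
  offset=1 (pos 6, char 'a'): match length 0
  offset=2 (pos 5, char 'f'): match length 0
  offset=3 (pos 4, char 'f'): match length 0
  offset=4 (pos 3, char 'f'): match length 0
  offset=5 (pos 2, char 'a'): match length 0
  offset=6 (pos 1, char 'd'): match length 2
  offset=7 (pos 0, char 'a'): match length 0
Longest match has length 2 at offset 6.
next_char = character at position 7 + 2 = 9 -> 'a'

Best match: offset=6, length=2 (matching 'da' starting at position 1)
LZ77 triple: (6, 2, 'a')


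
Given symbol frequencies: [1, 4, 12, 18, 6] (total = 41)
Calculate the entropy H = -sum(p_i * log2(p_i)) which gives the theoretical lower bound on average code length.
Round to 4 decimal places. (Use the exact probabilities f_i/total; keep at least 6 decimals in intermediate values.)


Per-symbol terms -p_i * log2(p_i) with p_i = f_i/41:
  p = 1/41 = 0.024390: log2(p) = -5.357552, -p*log2(p) = 0.130672
  p = 4/41 = 0.097561: log2(p) = -3.357552, -p*log2(p) = 0.327566
  p = 12/41 = 0.292683: log2(p) = -1.772590, -p*log2(p) = 0.518807
  p = 18/41 = 0.439024: log2(p) = -1.187627, -p*log2(p) = 0.521397
  p = 6/41 = 0.146341: log2(p) = -2.772590, -p*log2(p) = 0.405745
H = 0.130672 + 0.327566 + 0.518807 + 0.521397 + 0.405745 = 1.904187

H = 1.9042 bits/symbol


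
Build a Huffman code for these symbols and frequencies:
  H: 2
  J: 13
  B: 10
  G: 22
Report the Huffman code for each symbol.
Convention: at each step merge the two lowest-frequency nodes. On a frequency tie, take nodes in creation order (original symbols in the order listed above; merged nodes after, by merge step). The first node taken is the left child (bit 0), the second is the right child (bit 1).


Huffman tree construction:
Step 1: Merge H(2) + B(10) = 12
Step 2: Merge (H+B)(12) + J(13) = 25
Step 3: Merge G(22) + ((H+B)+J)(25) = 47
Read each symbol's code off the tree from the root (left child = 0, right child = 1).

Codes:
  H: 100 (length 3)
  J: 11 (length 2)
  B: 101 (length 3)
  G: 0 (length 1)
Average code length: 84/47 = 1.7872 bits/symbol


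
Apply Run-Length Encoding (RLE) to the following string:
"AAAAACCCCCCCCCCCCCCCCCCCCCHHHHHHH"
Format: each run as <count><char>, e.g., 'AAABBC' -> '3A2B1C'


Scanning runs left to right:
  i=0: run of 'A' x 5 -> '5A'
  i=5: run of 'C' x 21 -> '21C'
  i=26: run of 'H' x 7 -> '7H'

RLE = 5A21C7H


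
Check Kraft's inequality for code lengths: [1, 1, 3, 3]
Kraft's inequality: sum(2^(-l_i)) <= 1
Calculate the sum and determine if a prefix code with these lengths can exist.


Sum = 2^(-1) + 2^(-1) + 2^(-3) + 2^(-3)
    = 0.5 + 0.5 + 0.125 + 0.125
    = 10/8 = 1.25
Since 1.25 > 1, Kraft's inequality is NOT satisfied.
A prefix code with these lengths CANNOT exist.

Kraft sum = 1.25. Not satisfied.


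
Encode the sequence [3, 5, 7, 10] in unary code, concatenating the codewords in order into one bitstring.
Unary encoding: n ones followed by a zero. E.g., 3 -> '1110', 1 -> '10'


Encode each number as n ones followed by a terminating 0:
  3 -> 1110 (4 bits)
  5 -> 111110 (6 bits)
  7 -> 11111110 (8 bits)
  10 -> 11111111110 (11 bits)
Total length = 4 + 6 + 8 + 11 = 29 bits.

Unary([3, 5, 7, 10]) = 11101111101111111011111111110 (29 bits)


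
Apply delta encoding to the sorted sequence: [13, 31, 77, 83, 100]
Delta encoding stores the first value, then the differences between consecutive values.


First value: 13
Deltas:
  31 - 13 = 18
  77 - 31 = 46
  83 - 77 = 6
  100 - 83 = 17


Delta encoded: [13, 18, 46, 6, 17]


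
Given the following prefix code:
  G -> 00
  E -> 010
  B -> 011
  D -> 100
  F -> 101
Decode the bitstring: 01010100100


Decoding step by step:
Bits 010 -> E
Bits 101 -> F
Bits 00 -> G
Bits 100 -> D


Decoded message: EFGD


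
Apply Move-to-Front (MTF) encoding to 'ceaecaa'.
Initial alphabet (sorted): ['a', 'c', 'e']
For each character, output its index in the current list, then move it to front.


MTF encoding:
'c': index 1 in ['a', 'c', 'e'] -> ['c', 'a', 'e']
'e': index 2 in ['c', 'a', 'e'] -> ['e', 'c', 'a']
'a': index 2 in ['e', 'c', 'a'] -> ['a', 'e', 'c']
'e': index 1 in ['a', 'e', 'c'] -> ['e', 'a', 'c']
'c': index 2 in ['e', 'a', 'c'] -> ['c', 'e', 'a']
'a': index 2 in ['c', 'e', 'a'] -> ['a', 'c', 'e']
'a': index 0 in ['a', 'c', 'e'] -> ['a', 'c', 'e']


Output: [1, 2, 2, 1, 2, 2, 0]


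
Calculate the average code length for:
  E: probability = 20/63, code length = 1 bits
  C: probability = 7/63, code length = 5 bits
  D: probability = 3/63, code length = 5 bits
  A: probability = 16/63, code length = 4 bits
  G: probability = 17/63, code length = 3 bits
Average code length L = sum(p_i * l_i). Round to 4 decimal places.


Weighted contributions p_i * l_i:
  E: (20/63) * 1 = 20/63
  C: (7/63) * 5 = 35/63
  D: (3/63) * 5 = 15/63
  A: (16/63) * 4 = 64/63
  G: (17/63) * 3 = 51/63
Sum = (20 + 35 + 15 + 64 + 51)/63 = 185/63

L = 185/63 = 2.9365 bits/symbol


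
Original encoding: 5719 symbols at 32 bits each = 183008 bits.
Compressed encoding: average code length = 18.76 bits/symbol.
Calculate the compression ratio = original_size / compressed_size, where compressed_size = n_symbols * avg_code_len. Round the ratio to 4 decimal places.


original_size = n_symbols * orig_bits = 5719 * 32 = 183008 bits
compressed_size = n_symbols * avg_code_len = 5719 * 18.76 = 107288.44 bits
ratio = original_size / compressed_size = 183008 / 107288.44 = 1.7058

Compression ratio = 1.7058


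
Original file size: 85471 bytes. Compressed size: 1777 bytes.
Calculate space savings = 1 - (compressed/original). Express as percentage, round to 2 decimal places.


ratio = compressed/original = 1777/85471 = 0.020791
savings = 1 - ratio = 1 - 0.020791 = 0.979209
as a percentage: 0.979209 * 100 = 97.92%

Space savings = 1 - 1777/85471 = 97.92%


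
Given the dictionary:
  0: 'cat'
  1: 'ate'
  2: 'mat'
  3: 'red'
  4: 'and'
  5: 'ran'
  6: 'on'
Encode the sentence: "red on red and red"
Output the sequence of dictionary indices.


Look up each word in the dictionary:
  'red' -> 3
  'on' -> 6
  'red' -> 3
  'and' -> 4
  'red' -> 3

Encoded: [3, 6, 3, 4, 3]


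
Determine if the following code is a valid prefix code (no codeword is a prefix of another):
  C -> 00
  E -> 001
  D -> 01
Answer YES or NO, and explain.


Checking each pair (does one codeword prefix another?):
  C='00' vs E='001': prefix -- VIOLATION

NO -- this is NOT a valid prefix code. C (00) is a prefix of E (001).


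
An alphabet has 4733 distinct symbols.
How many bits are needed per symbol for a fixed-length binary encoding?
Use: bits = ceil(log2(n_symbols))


log2(4733) = 12.2085
Bracket: 2^12 = 4096 < 4733 <= 2^13 = 8192
So ceil(log2(4733)) = 13

bits = ceil(log2(4733)) = ceil(12.2085) = 13 bits


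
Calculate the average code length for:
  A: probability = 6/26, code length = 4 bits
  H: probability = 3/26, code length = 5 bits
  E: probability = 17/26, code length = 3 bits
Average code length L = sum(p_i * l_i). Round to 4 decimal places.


Weighted contributions p_i * l_i:
  A: (6/26) * 4 = 24/26
  H: (3/26) * 5 = 15/26
  E: (17/26) * 3 = 51/26
Sum = (24 + 15 + 51)/26 = 90/26

L = 90/26 = 3.4615 bits/symbol


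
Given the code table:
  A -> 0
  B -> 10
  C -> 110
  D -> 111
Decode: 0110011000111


Decoding:
0 -> A
110 -> C
0 -> A
110 -> C
0 -> A
0 -> A
111 -> D


Result: ACACAAD


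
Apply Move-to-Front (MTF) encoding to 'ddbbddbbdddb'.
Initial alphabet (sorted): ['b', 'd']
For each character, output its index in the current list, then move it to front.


MTF encoding:
'd': index 1 in ['b', 'd'] -> ['d', 'b']
'd': index 0 in ['d', 'b'] -> ['d', 'b']
'b': index 1 in ['d', 'b'] -> ['b', 'd']
'b': index 0 in ['b', 'd'] -> ['b', 'd']
'd': index 1 in ['b', 'd'] -> ['d', 'b']
'd': index 0 in ['d', 'b'] -> ['d', 'b']
'b': index 1 in ['d', 'b'] -> ['b', 'd']
'b': index 0 in ['b', 'd'] -> ['b', 'd']
'd': index 1 in ['b', 'd'] -> ['d', 'b']
'd': index 0 in ['d', 'b'] -> ['d', 'b']
'd': index 0 in ['d', 'b'] -> ['d', 'b']
'b': index 1 in ['d', 'b'] -> ['b', 'd']


Output: [1, 0, 1, 0, 1, 0, 1, 0, 1, 0, 0, 1]


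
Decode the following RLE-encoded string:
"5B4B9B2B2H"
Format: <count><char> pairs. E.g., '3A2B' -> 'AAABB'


Expanding each <count><char> pair:
  5B -> 'BBBBB'
  4B -> 'BBBB'
  9B -> 'BBBBBBBBB'
  2B -> 'BB'
  2H -> 'HH'

Decoded = BBBBBBBBBBBBBBBBBBBBHH


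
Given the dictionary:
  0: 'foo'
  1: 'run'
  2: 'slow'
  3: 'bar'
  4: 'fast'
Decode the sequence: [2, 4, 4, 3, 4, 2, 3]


Look up each index in the dictionary:
  2 -> 'slow'
  4 -> 'fast'
  4 -> 'fast'
  3 -> 'bar'
  4 -> 'fast'
  2 -> 'slow'
  3 -> 'bar'

Decoded: "slow fast fast bar fast slow bar"


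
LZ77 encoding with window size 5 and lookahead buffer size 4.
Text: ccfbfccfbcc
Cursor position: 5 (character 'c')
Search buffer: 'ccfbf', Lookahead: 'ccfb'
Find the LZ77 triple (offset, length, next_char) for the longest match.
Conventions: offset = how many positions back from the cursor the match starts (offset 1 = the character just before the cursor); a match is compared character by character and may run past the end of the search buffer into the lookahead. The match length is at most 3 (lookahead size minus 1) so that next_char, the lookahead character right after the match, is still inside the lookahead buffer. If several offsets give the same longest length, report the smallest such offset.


Try each offset into the search buffer:
  offset=1 (pos 4, char 'f'): match length 0
  offset=2 (pos 3, char 'b'): match length 0
  offset=3 (pos 2, char 'f'): match length 0
  offset=4 (pos 1, char 'c'): match length 1
  offset=5 (pos 0, char 'c'): match length 3
Longest match has length 3 at offset 5.
next_char = character at position 5 + 3 = 8 -> 'b'

Best match: offset=5, length=3 (matching 'ccf' starting at position 0)
LZ77 triple: (5, 3, 'b')
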